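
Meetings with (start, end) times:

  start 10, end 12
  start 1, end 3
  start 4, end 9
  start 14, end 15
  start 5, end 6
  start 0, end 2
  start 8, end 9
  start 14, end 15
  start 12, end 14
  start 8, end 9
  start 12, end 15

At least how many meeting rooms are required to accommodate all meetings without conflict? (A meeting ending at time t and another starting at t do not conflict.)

3

starts: [0, 1, 4, 5, 8, 8, 10, 12, 12, 14, 14]
ends:   [2, 3, 6, 9, 9, 9, 12, 14, 15, 15, 15]
s0→1 s1→2 e2→1 e3→0 s4→1 s5→2 e6→1 s8→2 s8→3  — peak 3.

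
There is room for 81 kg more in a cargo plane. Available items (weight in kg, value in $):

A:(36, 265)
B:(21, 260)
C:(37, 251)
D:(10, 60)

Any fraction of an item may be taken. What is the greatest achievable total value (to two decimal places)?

687.81

Sort by value per unit weight and fill in that order.
Ratios (sorted): B 12.38, A 7.36, C 6.78, D 6.00
take B (21 @ 260); take A (36 @ 265); take 24/37 of C → 162.81. Capacity used 81/81.
Total value = 687.81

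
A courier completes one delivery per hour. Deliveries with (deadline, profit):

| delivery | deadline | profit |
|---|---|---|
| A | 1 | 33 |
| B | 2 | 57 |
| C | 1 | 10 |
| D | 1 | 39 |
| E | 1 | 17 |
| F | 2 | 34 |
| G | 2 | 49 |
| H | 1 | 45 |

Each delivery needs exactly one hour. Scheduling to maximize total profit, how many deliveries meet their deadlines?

By profit: B(d2,57), G(d2,49), H(d1,45), D(d1,39), F(d2,34), A(d1,33), E(d1,17), C(d1,10)
B→slot 2; G→slot 1; H skipped; D skipped; F skipped; A skipped; E skipped; C skipped.
2 of 8 scheduled.

2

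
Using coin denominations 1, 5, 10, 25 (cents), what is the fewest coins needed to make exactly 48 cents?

48 = 1×25 + 2×10 + 3×1
Total coins = 1 + 2 + 3 = 6

6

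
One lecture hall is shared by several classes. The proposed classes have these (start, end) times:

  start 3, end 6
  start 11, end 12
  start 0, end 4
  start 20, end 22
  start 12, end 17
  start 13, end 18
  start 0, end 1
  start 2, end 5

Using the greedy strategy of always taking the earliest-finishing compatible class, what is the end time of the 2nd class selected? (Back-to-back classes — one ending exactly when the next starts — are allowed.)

5

Sorted by end: (0,1)  (0,4)  (2,5)  (3,6)  (11,12)  (12,17)  (13,18)  (20,22)
take (0,1); skip (0,4); take (2,5); skip (3,6); take (11,12); take (12,17); take (20,22).
Selected: (0,1) (2,5) (11,12) (12,17) (20,22)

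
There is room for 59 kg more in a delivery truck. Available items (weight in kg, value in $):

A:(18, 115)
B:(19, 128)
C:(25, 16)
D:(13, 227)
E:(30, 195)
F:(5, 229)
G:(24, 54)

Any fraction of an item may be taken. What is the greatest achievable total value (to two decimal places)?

727.00

Sort by value per unit weight and fill in that order.
Order: F (229/5=45.80) > D (227/13=17.46) > B (128/19=6.74) > E (195/30=6.50) > A (115/18=6.39) > G (54/24=2.25) > C (16/25=0.64)
Fill: take F (5 @ 229) → take D (13 @ 227) → take B (19 @ 128) → take 22/30 of E → 143.00; 59/59 used.
Total value = 727.00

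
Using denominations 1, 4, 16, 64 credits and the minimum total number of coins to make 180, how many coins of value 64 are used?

2

180 = 2×64 + 3×16 + 1×4
Count of 64: 2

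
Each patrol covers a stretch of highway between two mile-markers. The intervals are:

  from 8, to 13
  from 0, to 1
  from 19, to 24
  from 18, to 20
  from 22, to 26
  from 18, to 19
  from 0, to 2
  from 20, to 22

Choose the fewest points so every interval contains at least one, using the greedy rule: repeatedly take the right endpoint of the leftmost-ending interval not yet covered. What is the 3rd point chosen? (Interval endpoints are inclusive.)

Sorted: [0,1] [0,2] [8,13] [18,19] [18,20] [20,22] [19,24] [22,26]
{[0,1],[0,2]} hit by 1; {[8,13]} hit by 13; {[18,19],[18,20]} hit by 19; {[20,22],[19,24],[22,26]} hit by 22.
Points: 1, 13, 19, 22 (4 total).

19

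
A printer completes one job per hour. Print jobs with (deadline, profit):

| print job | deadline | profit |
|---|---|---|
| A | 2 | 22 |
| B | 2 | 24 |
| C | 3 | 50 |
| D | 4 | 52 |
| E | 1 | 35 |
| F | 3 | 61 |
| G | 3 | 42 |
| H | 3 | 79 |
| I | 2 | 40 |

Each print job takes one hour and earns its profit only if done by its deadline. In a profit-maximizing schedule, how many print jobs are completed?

4

By profit: H(d3,79), F(d3,61), D(d4,52), C(d3,50), G(d3,42), I(d2,40), E(d1,35), B(d2,24), A(d2,22)
H→slot 3; F→slot 2; D→slot 4; C→slot 1; G skipped; I skipped; E skipped; B skipped; A skipped.
4 of 9 scheduled.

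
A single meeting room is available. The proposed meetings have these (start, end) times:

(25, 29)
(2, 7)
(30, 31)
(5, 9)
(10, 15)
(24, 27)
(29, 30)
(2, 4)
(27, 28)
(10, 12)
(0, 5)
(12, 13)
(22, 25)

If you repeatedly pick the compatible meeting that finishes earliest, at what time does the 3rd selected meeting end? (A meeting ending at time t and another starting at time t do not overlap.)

12

Order by finish time; keep every interval that doesn't clash with the previous kept one.
Sorted by end: (2,4)  (0,5)  (2,7)  (5,9)  (10,12)  (12,13)  (10,15)  (22,25)  (24,27)  (27,28)  (25,29)  (29,30)  (30,31)
take (2,4); take (5,9); take (10,12); take (12,13); take (22,25); take (27,28); skip (25,29); take (29,30); take (30,31).
Selected: (2,4) (5,9) (10,12) (12,13) (22,25) (27,28) (29,30) (30,31)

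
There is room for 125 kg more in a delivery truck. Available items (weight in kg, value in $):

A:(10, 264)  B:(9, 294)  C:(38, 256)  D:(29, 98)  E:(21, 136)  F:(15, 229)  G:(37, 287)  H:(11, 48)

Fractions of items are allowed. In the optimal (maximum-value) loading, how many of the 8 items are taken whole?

5

Greedy by value/weight ratio, highest first.
Ratios (sorted): B 32.67, A 26.40, F 15.27, G 7.76, C 6.74, E 6.48, H 4.36, D 3.38
take B (9 @ 294); take A (10 @ 264); take F (15 @ 229); take G (37 @ 287); take C (38 @ 256); take 16/21 of E → 103.62. Capacity used 125/125.
5 item(s) taken whole; one partial (take 16/21 of E).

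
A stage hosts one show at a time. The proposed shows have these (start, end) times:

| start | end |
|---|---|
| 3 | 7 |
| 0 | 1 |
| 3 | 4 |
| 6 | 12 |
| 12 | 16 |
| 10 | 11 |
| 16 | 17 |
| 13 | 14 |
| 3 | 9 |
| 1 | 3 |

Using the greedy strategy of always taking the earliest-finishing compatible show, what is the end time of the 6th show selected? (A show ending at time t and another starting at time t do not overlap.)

By end time: (0,1), (1,3), (3,4), (3,7), (3,9), (10,11), (6,12), (13,14), (12,16), (16,17).
Pick (0,1); next start ≥ 1 → (1,3); next start ≥ 3 → (3,4); next start ≥ 4 → (10,11); next start ≥ 11 → (13,14); next start ≥ 14 → (16,17).
Selected: (0,1) (1,3) (3,4) (10,11) (13,14) (16,17)

17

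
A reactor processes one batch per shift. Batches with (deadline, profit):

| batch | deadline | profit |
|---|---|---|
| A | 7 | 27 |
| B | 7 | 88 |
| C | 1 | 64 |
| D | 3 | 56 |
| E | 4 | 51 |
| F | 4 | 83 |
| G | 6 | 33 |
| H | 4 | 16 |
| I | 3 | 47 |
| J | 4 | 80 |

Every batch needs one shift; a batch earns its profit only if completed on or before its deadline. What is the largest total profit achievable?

431

Profit order: B=88 F=83 J=80 C=64 D=56 E=51 I=47 G=33 A=27 H=16
Assign: B→slot 7, F→slot 4, J→slot 3, C→slot 1, D→slot 2, E skipped, I skipped, G→slot 6, A→slot 5, H skipped.
Slots: [1:C] [2:D] [3:J] [4:F] [5:A] [6:G] [7:B]
Profit = 64 + 56 + 80 + 83 + 27 + 33 + 88 = 431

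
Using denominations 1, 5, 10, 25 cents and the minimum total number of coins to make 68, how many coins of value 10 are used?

Use the largest denomination that fits, subtract, and repeat.
68 = 2×25 + 1×10 + 1×5 + 3×1
Count of 10: 1

1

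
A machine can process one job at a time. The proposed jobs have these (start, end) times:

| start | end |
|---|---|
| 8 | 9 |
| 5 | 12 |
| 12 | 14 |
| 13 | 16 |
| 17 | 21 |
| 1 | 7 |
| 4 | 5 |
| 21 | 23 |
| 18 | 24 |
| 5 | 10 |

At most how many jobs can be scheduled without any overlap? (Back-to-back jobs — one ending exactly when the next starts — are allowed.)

5

By end time: (4,5), (1,7), (8,9), (5,10), (5,12), (12,14), (13,16), (17,21), (21,23), (18,24).
Pick (4,5); next start ≥ 5 → (8,9); next start ≥ 9 → (12,14); next start ≥ 14 → (17,21); next start ≥ 21 → (21,23).
Selected 5 jobs.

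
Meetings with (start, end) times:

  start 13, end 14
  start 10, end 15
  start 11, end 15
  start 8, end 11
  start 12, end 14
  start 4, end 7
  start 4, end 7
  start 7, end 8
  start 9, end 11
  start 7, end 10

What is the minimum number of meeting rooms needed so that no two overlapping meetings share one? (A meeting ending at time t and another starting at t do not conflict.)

4

Events (time:±→running): 4:+→1 4:+→2 7:-→1 7:-→0 7:+→1 7:+→2 8:-→1 8:+→2 9:+→3 10:-→2 10:+→3 11:-→2 11:-→1 11:+→2 12:+→3 13:+→4 … peak 4.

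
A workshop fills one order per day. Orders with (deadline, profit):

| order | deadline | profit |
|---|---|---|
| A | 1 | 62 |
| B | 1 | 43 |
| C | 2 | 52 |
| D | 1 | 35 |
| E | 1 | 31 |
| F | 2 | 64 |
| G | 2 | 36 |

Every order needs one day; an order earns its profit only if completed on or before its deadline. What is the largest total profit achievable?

126

Profit order: F=64 A=62 C=52 B=43 G=36 D=35 E=31
Assign: F→slot 2, A→slot 1, C skipped, B skipped, G skipped, D skipped, E skipped.
Slots: [1:A] [2:F]
Profit = 62 + 64 = 126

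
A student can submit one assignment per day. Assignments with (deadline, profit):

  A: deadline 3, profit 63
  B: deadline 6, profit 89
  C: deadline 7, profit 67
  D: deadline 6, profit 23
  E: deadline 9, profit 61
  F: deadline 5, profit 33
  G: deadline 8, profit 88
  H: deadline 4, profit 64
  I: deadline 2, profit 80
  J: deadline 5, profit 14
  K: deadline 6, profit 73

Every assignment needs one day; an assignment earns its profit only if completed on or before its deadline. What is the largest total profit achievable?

Profit order: B=89 G=88 I=80 K=73 C=67 H=64 A=63 E=61 F=33 D=23 J=14
Assign: B→slot 6, G→slot 8, I→slot 2, K→slot 5, C→slot 7, H→slot 4, A→slot 3, E→slot 9, F→slot 1, D skipped, J skipped.
Slots: [1:F] [2:I] [3:A] [4:H] [5:K] [6:B] [7:C] [8:G] [9:E]
Profit = 33 + 80 + 63 + 64 + 73 + 89 + 67 + 88 + 61 = 618

618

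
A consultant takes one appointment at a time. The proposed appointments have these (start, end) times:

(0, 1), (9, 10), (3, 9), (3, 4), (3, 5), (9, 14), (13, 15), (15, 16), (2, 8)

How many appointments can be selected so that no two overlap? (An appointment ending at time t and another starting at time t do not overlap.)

Sorted by end: (0,1)  (3,4)  (3,5)  (2,8)  (3,9)  (9,10)  (9,14)  (13,15)  (15,16)
take (0,1); take (3,4); skip (2,8); take (9,10); take (13,15); take (15,16).
Selected 5 appointments.

5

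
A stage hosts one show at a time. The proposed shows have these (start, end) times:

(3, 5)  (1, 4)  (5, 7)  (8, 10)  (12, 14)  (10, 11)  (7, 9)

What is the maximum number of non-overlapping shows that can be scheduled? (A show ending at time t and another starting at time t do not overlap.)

Greedy by earliest finish: after sorting by end time, pick each interval compatible with the last pick.
Sorted by end: (1,4)  (3,5)  (5,7)  (7,9)  (8,10)  (10,11)  (12,14)
take (1,4); take (5,7); take (7,9); take (10,11); take (12,14).
Selected 5 shows.

5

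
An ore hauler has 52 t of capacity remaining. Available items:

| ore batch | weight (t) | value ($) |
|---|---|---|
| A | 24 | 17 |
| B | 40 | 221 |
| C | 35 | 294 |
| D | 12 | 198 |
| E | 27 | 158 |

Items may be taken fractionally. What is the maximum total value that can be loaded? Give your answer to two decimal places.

Sort by value per unit weight and fill in that order.
Ratios (sorted): D 16.50, C 8.40, E 5.85, B 5.53, A 0.71
take D (12 @ 198); take C (35 @ 294); take 5/27 of E → 29.26. Capacity used 52/52.
Total value = 521.26

521.26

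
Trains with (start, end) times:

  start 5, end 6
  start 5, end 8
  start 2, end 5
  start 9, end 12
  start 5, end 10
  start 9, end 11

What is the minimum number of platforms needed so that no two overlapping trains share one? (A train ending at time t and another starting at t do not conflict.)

Events (time:±→running): 2:+→1 5:-→0 5:+→1 5:+→2 5:+→3 … peak 3.

3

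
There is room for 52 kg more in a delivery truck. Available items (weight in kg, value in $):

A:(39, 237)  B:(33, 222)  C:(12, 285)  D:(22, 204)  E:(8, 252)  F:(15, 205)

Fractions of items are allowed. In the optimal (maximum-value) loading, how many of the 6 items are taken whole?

Greedy by value/weight ratio, highest first.
Order: E (252/8=31.50) > C (285/12=23.75) > F (205/15=13.67) > D (204/22=9.27) > B (222/33=6.73) > A (237/39=6.08)
Fill: take E (8 @ 252) → take C (12 @ 285) → take F (15 @ 205) → take 17/22 of D → 157.64; 52/52 used.
3 item(s) taken whole; one partial (take 17/22 of D).

3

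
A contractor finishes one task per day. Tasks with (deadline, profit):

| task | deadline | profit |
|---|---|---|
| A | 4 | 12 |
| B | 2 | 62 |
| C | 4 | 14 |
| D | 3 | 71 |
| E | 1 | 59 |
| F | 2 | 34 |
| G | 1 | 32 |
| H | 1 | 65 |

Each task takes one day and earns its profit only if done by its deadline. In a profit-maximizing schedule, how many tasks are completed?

4

Take jobs in profit order; each goes to the latest open slot no later than its deadline.
Profit order: D=71 H=65 B=62 E=59 F=34 G=32 C=14 A=12
Assign: D→slot 3, H→slot 1, B→slot 2, E skipped, F skipped, G skipped, C→slot 4, A skipped.
Slots: [1:H] [2:B] [3:D] [4:C]
4 of 8 scheduled.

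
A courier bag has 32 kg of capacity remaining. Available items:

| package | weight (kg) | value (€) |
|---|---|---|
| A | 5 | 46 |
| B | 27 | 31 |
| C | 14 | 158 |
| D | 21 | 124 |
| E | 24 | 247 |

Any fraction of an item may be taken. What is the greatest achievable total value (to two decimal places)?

Greedy by value/weight ratio, highest first.
Order: C (158/14=11.29) > E (247/24=10.29) > A (46/5=9.20) > D (124/21=5.90) > B (31/27=1.15)
Fill: take C (14 @ 158) → take 18/24 of E → 185.25; 32/32 used.
Total value = 343.25

343.25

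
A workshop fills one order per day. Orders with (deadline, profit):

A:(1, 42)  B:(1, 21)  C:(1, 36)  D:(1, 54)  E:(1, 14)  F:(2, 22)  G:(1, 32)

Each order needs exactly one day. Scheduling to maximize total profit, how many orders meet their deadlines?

By profit: D(d1,54), A(d1,42), C(d1,36), G(d1,32), F(d2,22), B(d1,21), E(d1,14)
D→slot 1; A skipped; C skipped; G skipped; F→slot 2; B skipped; E skipped.
2 of 7 scheduled.

2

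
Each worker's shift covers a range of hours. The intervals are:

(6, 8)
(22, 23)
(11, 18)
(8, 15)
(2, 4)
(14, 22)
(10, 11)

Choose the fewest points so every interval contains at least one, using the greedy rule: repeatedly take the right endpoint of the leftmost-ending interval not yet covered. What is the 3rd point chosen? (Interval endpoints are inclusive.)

11

By right end: [2,4]  [6,8]  [10,11]  [8,15]  [11,18]  [14,22]  [22,23]
[2,4] uncovered → point at 4; [6,8] uncovered → point at 8; [10,11] uncovered → point at 11; [14,22] uncovered → point at 22.
Points: 4, 8, 11, 22 (4 total).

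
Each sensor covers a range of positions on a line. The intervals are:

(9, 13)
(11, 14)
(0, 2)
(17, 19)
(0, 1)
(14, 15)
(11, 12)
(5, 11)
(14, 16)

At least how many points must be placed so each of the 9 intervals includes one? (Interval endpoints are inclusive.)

By right end: [0,1]  [0,2]  [5,11]  [11,12]  [9,13]  [11,14]  [14,15]  [14,16]  [17,19]
[0,1] uncovered → point at 1; [5,11] uncovered → point at 11; [14,15] uncovered → point at 15; [17,19] uncovered → point at 19.
Points: 1, 11, 15, 19 (4 total).

4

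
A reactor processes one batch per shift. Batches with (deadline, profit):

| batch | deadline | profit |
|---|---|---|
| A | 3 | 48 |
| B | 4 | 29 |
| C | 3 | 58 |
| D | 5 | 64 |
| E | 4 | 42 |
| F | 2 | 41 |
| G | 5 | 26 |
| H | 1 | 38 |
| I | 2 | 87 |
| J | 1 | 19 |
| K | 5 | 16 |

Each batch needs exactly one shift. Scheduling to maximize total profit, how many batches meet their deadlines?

5

Take jobs in profit order; each goes to the latest open slot no later than its deadline.
Profit order: I=87 D=64 C=58 A=48 E=42 F=41 H=38 B=29 G=26 J=19 K=16
Assign: I→slot 2, D→slot 5, C→slot 3, A→slot 1, E→slot 4, F skipped, H skipped, B skipped, G skipped, J skipped, K skipped.
Slots: [1:A] [2:I] [3:C] [4:E] [5:D]
5 of 11 scheduled.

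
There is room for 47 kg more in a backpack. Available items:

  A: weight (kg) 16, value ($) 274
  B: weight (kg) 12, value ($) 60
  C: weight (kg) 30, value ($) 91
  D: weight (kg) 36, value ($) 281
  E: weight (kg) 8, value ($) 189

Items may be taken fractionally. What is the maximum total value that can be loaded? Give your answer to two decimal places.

Sort by value per unit weight and fill in that order.
Order: E (189/8=23.62) > A (274/16=17.12) > D (281/36=7.81) > B (60/12=5.00) > C (91/30=3.03)
Fill: take E (8 @ 189) → take A (16 @ 274) → take 23/36 of D → 179.53; 47/47 used.
Total value = 642.53

642.53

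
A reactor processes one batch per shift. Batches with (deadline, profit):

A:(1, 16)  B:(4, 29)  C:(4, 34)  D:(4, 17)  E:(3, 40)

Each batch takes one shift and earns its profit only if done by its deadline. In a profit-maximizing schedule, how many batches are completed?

Take jobs in profit order; each goes to the latest open slot no later than its deadline.
By profit: E(d3,40), C(d4,34), B(d4,29), D(d4,17), A(d1,16)
E→slot 3; C→slot 4; B→slot 2; D→slot 1; A skipped.
4 of 5 scheduled.

4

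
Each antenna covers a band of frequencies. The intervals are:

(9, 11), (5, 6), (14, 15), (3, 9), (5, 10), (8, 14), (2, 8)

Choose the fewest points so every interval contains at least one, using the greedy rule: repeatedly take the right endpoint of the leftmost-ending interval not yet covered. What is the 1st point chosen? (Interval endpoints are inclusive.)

Sorted: [5,6] [2,8] [3,9] [5,10] [9,11] [8,14] [14,15]
{[5,6],[2,8],[3,9],[5,10]} hit by 6; {[9,11],[8,14]} hit by 11; {[14,15]} hit by 15.
Points: 6, 11, 15 (3 total).

6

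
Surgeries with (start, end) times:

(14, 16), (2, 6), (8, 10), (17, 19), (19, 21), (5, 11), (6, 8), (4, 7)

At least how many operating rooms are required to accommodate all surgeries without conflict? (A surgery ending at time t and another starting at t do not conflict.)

Count concurrent intervals with a sweep; the peak is the room count.
starts: [2, 4, 5, 6, 8, 14, 17, 19]
ends:   [6, 7, 8, 10, 11, 16, 19, 21]
s2→1 s4→2 s5→3  — peak 3.

3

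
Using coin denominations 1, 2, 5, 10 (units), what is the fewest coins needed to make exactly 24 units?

24 − 2×10→4 − 2×2→0
Total coins = 2 + 2 = 4

4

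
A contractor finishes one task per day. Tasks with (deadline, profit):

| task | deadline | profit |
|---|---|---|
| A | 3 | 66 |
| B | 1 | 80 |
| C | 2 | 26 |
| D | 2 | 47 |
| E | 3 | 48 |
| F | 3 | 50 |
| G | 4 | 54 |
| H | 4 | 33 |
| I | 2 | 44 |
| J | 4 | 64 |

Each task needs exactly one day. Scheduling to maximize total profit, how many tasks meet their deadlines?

4

Profit order: B=80 A=66 J=64 G=54 F=50 E=48 D=47 I=44 H=33 C=26
Assign: B→slot 1, A→slot 3, J→slot 4, G→slot 2, F skipped, E skipped, D skipped, I skipped, H skipped, C skipped.
Slots: [1:B] [2:G] [3:A] [4:J]
4 of 10 scheduled.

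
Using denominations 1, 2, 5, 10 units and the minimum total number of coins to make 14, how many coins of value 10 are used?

Greedy: take as many of the largest coin as possible, then repeat with the remainder.
14 = 1×10 + 2×2
Count of 10: 1

1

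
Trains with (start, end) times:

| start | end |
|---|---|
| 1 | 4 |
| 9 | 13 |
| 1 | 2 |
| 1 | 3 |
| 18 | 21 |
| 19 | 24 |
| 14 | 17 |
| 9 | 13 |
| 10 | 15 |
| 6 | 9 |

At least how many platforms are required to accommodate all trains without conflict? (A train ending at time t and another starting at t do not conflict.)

Count concurrent intervals with a sweep; the peak is the room count.
starts: [1, 1, 1, 6, 9, 9, 10, 14, 18, 19]
ends:   [2, 3, 4, 9, 13, 13, 15, 17, 21, 24]
s1→1 s1→2 s1→3  — peak 3.

3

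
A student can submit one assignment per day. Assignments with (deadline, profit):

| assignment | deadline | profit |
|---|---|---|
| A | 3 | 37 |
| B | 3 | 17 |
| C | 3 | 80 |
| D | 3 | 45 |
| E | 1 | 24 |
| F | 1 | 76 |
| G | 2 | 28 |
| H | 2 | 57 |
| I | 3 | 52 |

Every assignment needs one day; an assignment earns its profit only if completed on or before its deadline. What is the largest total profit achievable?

Sort by profit descending; place each in the latest free slot ≤ its deadline.
Profit order: C=80 F=76 H=57 I=52 D=45 A=37 G=28 E=24 B=17
Assign: C→slot 3, F→slot 1, H→slot 2, I skipped, D skipped, A skipped, G skipped, E skipped, B skipped.
Slots: [1:F] [2:H] [3:C]
Profit = 76 + 57 + 80 = 213

213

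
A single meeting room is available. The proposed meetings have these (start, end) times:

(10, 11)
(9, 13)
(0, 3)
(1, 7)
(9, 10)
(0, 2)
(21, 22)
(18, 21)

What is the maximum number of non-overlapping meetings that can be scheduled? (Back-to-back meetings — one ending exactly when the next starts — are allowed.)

By end time: (0,2), (0,3), (1,7), (9,10), (10,11), (9,13), (18,21), (21,22).
Pick (0,2); next start ≥ 2 → (9,10); next start ≥ 10 → (10,11); next start ≥ 11 → (18,21); next start ≥ 21 → (21,22).
Selected 5 meetings.

5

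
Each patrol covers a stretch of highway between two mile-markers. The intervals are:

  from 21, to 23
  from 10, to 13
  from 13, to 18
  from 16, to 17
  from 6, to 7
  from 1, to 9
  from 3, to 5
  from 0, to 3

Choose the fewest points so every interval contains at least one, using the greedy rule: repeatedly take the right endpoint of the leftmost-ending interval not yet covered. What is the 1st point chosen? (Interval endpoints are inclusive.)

3

Process intervals by earliest right end; each time one isn't hit yet, stab at its right endpoint.
Sorted: [0,3] [3,5] [6,7] [1,9] [10,13] [16,17] [13,18] [21,23]
{[0,3],[3,5]} hit by 3; {[6,7],[1,9]} hit by 7; {[10,13]} hit by 13; {[16,17],[13,18]} hit by 17; {[21,23]} hit by 23.
Points: 3, 7, 13, 17, 23 (5 total).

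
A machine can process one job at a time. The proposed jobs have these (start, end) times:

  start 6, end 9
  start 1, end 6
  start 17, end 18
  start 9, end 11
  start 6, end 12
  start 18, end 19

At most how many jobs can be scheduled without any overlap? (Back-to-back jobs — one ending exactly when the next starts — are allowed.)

Greedy by earliest finish: after sorting by end time, pick each interval compatible with the last pick.
By end time: (1,6), (6,9), (9,11), (6,12), (17,18), (18,19).
Pick (1,6); next start ≥ 6 → (6,9); next start ≥ 9 → (9,11); next start ≥ 11 → (17,18); next start ≥ 18 → (18,19).
Selected 5 jobs.

5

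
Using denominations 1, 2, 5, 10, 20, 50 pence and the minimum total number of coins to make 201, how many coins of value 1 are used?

1

Use the largest denomination that fits, subtract, and repeat.
201 = 4×50 + 1×1
Count of 1: 1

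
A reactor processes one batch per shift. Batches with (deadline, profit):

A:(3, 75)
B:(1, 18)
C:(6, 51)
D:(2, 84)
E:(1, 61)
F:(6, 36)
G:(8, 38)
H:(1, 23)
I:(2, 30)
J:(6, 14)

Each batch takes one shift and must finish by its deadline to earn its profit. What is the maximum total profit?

By profit: D(d2,84), A(d3,75), E(d1,61), C(d6,51), G(d8,38), F(d6,36), I(d2,30), H(d1,23), B(d1,18), J(d6,14)
D→slot 2; A→slot 3; E→slot 1; C→slot 6; G→slot 8; F→slot 5; I skipped; H skipped; B skipped; J→slot 4.
Profit = 61 + 84 + 75 + 14 + 36 + 51 + 38 = 359

359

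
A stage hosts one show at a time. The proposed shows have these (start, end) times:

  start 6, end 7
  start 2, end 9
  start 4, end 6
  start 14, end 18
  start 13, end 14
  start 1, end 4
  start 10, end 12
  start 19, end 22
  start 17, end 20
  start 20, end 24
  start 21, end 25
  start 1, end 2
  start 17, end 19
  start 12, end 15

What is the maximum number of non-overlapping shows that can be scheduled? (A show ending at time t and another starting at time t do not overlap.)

Sort by end time and greedily take each interval whose start is ≥ the last chosen end.
Sorted by end: (1,2)  (1,4)  (4,6)  (6,7)  (2,9)  (10,12)  (13,14)  (12,15)  (14,18)  (17,19)  (17,20)  (19,22)  (20,24)  (21,25)
take (1,2); skip (1,4); take (4,6); take (6,7); take (10,12); take (13,14); skip (12,15); take (14,18); take (19,22); skip (21,25).
Selected 7 shows.

7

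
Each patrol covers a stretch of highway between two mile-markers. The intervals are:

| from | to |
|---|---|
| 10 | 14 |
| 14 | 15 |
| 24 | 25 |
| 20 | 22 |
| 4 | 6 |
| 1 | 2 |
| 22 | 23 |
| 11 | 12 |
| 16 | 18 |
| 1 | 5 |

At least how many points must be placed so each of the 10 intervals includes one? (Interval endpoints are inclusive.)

7

By right end: [1,2]  [1,5]  [4,6]  [11,12]  [10,14]  [14,15]  [16,18]  [20,22]  [22,23]  [24,25]
[1,2] uncovered → point at 2; [4,6] uncovered → point at 6; [11,12] uncovered → point at 12; [14,15] uncovered → point at 15; [16,18] uncovered → point at 18; [20,22] uncovered → point at 22; [24,25] uncovered → point at 25.
Points: 2, 6, 12, 15, 18, 22, 25 (7 total).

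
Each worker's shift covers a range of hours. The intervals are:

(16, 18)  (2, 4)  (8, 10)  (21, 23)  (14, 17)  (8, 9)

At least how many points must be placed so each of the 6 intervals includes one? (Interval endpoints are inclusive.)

Sort by right endpoint; whenever an interval is uncovered, place a point at its right end.
By right end: [2,4]  [8,9]  [8,10]  [14,17]  [16,18]  [21,23]
[2,4] uncovered → point at 4; [8,9] uncovered → point at 9; [14,17] uncovered → point at 17; [21,23] uncovered → point at 23.
Points: 4, 9, 17, 23 (4 total).

4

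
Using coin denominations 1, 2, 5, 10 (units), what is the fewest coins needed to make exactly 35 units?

4

Use the largest denomination that fits, subtract, and repeat.
35 = 3×10 + 1×5
Total coins = 3 + 1 = 4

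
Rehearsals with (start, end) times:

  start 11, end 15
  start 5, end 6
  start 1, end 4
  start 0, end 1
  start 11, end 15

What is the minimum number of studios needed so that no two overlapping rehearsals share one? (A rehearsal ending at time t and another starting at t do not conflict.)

2

starts: [0, 1, 5, 11, 11]
ends:   [1, 4, 6, 15, 15]
s0→1 e1→0 s1→1 e4→0 s5→1 e6→0 s11→1 s11→2  — peak 2.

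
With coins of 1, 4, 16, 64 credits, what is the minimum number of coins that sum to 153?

153 = 2×64 + 1×16 + 2×4 + 1×1
Total coins = 2 + 1 + 2 + 1 = 6

6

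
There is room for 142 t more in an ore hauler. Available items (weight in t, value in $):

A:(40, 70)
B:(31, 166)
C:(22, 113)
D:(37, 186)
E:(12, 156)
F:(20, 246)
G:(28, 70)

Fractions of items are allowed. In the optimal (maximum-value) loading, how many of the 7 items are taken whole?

Sort by value per unit weight and fill in that order.
Order: E (156/12=13.00) > F (246/20=12.30) > B (166/31=5.35) > C (113/22=5.14) > D (186/37=5.03) > G (70/28=2.50) > A (70/40=1.75)
Fill: take E (12 @ 156) → take F (20 @ 246) → take B (31 @ 166) → take C (22 @ 113) → take D (37 @ 186) → take 20/28 of G → 50.00; 142/142 used.
5 item(s) taken whole; one partial (take 20/28 of G).

5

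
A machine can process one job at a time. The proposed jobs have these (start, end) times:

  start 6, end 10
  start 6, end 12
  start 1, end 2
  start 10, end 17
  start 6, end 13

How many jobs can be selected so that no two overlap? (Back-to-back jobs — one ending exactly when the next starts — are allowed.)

Sorted by end: (1,2)  (6,10)  (6,12)  (6,13)  (10,17)
take (1,2); take (6,10); skip (6,12); skip (6,13); take (10,17).
Selected 3 jobs.

3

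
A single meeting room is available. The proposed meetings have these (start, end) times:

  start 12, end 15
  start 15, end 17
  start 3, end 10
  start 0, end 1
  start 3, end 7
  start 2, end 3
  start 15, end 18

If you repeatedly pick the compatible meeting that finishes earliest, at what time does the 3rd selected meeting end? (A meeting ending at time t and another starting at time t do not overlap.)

7

Greedy by earliest finish: after sorting by end time, pick each interval compatible with the last pick.
By end time: (0,1), (2,3), (3,7), (3,10), (12,15), (15,17), (15,18).
Pick (0,1); next start ≥ 1 → (2,3); next start ≥ 3 → (3,7); next start ≥ 7 → (12,15); next start ≥ 15 → (15,17).
Selected: (0,1) (2,3) (3,7) (12,15) (15,17)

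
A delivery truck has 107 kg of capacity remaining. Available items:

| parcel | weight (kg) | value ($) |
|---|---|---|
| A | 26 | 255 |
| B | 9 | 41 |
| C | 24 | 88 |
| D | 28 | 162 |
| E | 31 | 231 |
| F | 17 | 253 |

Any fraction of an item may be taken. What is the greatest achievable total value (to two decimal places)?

923.78

Sort by value per unit weight and fill in that order.
Ratios (sorted): F 14.88, A 9.81, E 7.45, D 5.79, B 4.56, C 3.67
take F (17 @ 253); take A (26 @ 255); take E (31 @ 231); take D (28 @ 162); take 5/9 of B → 22.78. Capacity used 107/107.
Total value = 923.78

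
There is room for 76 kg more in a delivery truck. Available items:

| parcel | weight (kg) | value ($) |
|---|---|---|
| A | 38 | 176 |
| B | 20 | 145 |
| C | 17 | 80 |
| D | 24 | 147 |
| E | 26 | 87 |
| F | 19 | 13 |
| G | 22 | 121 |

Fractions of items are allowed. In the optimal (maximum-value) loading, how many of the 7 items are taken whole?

3

Greedy by value/weight ratio, highest first.
Order: B (145/20=7.25) > D (147/24=6.12) > G (121/22=5.50) > C (80/17=4.71) > A (176/38=4.63) > E (87/26=3.35) > F (13/19=0.68)
Fill: take B (20 @ 145) → take D (24 @ 147) → take G (22 @ 121) → take 10/17 of C → 47.06; 76/76 used.
3 item(s) taken whole; one partial (take 10/17 of C).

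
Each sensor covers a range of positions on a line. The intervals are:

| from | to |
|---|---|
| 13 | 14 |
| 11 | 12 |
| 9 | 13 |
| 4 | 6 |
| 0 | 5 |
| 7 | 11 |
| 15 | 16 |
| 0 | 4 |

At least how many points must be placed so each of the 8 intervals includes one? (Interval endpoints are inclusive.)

Sort by right endpoint; whenever an interval is uncovered, place a point at its right end.
By right end: [0,4]  [0,5]  [4,6]  [7,11]  [11,12]  [9,13]  [13,14]  [15,16]
[0,4] uncovered → point at 4; [7,11] uncovered → point at 11; [13,14] uncovered → point at 14; [15,16] uncovered → point at 16.
Points: 4, 11, 14, 16 (4 total).

4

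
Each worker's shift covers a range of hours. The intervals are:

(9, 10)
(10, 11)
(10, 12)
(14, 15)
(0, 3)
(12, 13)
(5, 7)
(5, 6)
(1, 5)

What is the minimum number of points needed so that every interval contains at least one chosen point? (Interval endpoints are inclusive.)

5

Sorted: [0,3] [1,5] [5,6] [5,7] [9,10] [10,11] [10,12] [12,13] [14,15]
{[0,3],[1,5]} hit by 3; {[5,6],[5,7]} hit by 6; {[9,10],[10,11],[10,12]} hit by 10; {[12,13]} hit by 13; {[14,15]} hit by 15.
Points: 3, 6, 10, 13, 15 (5 total).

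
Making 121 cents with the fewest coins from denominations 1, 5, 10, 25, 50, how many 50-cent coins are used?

Use the largest denomination that fits, subtract, and repeat.
121 = 2×50 + 2×10 + 1×1
Count of 50: 2

2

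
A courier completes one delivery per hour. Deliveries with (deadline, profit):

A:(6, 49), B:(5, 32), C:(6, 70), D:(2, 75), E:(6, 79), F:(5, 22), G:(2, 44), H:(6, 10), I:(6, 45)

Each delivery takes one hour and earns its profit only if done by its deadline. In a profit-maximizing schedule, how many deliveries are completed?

6

Take jobs in profit order; each goes to the latest open slot no later than its deadline.
By profit: E(d6,79), D(d2,75), C(d6,70), A(d6,49), I(d6,45), G(d2,44), B(d5,32), F(d5,22), H(d6,10)
E→slot 6; D→slot 2; C→slot 5; A→slot 4; I→slot 3; G→slot 1; B skipped; F skipped; H skipped.
6 of 9 scheduled.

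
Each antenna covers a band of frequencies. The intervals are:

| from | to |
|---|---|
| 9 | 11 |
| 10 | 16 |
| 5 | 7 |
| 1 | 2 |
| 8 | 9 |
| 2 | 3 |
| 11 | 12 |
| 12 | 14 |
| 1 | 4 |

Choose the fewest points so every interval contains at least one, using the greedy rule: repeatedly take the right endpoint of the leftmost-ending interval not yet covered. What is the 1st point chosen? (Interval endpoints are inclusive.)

2

Process intervals by earliest right end; each time one isn't hit yet, stab at its right endpoint.
Sorted: [1,2] [2,3] [1,4] [5,7] [8,9] [9,11] [11,12] [12,14] [10,16]
{[1,2],[2,3],[1,4]} hit by 2; {[5,7]} hit by 7; {[8,9],[9,11]} hit by 9; {[11,12],[12,14],[10,16]} hit by 12.
Points: 2, 7, 9, 12 (4 total).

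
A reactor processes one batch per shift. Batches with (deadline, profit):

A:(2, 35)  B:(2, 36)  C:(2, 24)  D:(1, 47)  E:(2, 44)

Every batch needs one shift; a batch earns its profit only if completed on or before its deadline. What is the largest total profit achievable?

Take jobs in profit order; each goes to the latest open slot no later than its deadline.
Profit order: D=47 E=44 B=36 A=35 C=24
Assign: D→slot 1, E→slot 2, B skipped, A skipped, C skipped.
Slots: [1:D] [2:E]
Profit = 47 + 44 = 91

91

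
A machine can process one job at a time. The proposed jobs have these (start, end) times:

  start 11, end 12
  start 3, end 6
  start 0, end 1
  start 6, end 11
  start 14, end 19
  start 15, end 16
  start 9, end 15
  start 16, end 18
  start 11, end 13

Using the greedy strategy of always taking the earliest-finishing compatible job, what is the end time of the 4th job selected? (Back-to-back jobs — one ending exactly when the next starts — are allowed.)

12

Order by finish time; keep every interval that doesn't clash with the previous kept one.
Sorted by end: (0,1)  (3,6)  (6,11)  (11,12)  (11,13)  (9,15)  (15,16)  (16,18)  (14,19)
take (0,1); take (3,6); take (6,11); take (11,12); take (15,16); take (16,18).
Selected: (0,1) (3,6) (6,11) (11,12) (15,16) (16,18)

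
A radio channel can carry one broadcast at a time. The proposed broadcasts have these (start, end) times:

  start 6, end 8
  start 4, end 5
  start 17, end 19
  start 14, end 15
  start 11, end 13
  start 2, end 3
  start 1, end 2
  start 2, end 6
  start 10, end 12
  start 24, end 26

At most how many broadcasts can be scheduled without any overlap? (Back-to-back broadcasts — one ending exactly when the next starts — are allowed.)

Sort by end time and greedily take each interval whose start is ≥ the last chosen end.
By end time: (1,2), (2,3), (4,5), (2,6), (6,8), (10,12), (11,13), (14,15), (17,19), (24,26).
Pick (1,2); next start ≥ 2 → (2,3); next start ≥ 3 → (4,5); next start ≥ 5 → (6,8); next start ≥ 8 → (10,12); next start ≥ 12 → (14,15); next start ≥ 15 → (17,19); next start ≥ 19 → (24,26).
Selected 8 broadcasts.

8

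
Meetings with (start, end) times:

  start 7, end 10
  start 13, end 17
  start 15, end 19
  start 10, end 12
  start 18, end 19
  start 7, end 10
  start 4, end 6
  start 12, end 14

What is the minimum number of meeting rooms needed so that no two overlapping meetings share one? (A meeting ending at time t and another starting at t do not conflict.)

Count concurrent intervals with a sweep; the peak is the room count.
starts: [4, 7, 7, 10, 12, 13, 15, 18]
ends:   [6, 10, 10, 12, 14, 17, 19, 19]
s4→1 e6→0 s7→1 s7→2  — peak 2.

2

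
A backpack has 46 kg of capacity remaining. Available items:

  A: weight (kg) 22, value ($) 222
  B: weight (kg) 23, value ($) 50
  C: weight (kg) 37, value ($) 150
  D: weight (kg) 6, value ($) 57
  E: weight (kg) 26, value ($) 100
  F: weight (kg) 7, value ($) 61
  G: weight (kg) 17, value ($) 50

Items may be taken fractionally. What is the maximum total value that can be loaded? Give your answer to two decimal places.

384.59

Sort by value per unit weight and fill in that order.
Ratios (sorted): A 10.09, D 9.50, F 8.71, C 4.05, E 3.85, G 2.94, B 2.17
take A (22 @ 222); take D (6 @ 57); take F (7 @ 61); take 11/37 of C → 44.59. Capacity used 46/46.
Total value = 384.59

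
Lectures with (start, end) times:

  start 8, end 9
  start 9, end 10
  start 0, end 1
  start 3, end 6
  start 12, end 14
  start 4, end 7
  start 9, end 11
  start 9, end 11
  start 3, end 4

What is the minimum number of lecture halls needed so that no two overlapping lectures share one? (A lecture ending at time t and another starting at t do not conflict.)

The answer is the maximum number of intervals overlapping at any instant.
Events (time:±→running): 0:+→1 1:-→0 3:+→1 3:+→2 4:-→1 4:+→2 6:-→1 7:-→0 8:+→1 9:-→0 9:+→1 9:+→2 9:+→3 … peak 3.

3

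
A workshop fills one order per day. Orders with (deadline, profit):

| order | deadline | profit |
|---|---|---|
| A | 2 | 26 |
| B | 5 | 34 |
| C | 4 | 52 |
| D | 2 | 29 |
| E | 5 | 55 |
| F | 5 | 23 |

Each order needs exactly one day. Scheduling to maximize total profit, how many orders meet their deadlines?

5

Take jobs in profit order; each goes to the latest open slot no later than its deadline.
By profit: E(d5,55), C(d4,52), B(d5,34), D(d2,29), A(d2,26), F(d5,23)
E→slot 5; C→slot 4; B→slot 3; D→slot 2; A→slot 1; F skipped.
5 of 6 scheduled.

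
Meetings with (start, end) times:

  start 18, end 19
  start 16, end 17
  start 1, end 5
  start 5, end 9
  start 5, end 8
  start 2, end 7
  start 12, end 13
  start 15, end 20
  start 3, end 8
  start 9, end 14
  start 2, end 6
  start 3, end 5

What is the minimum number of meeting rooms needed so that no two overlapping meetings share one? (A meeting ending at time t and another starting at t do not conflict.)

The answer is the maximum number of intervals overlapping at any instant.
starts: [1, 2, 2, 3, 3, 5, 5, 9, 12, 15, 16, 18]
ends:   [5, 5, 6, 7, 8, 8, 9, 13, 14, 17, 19, 20]
s1→1 s2→2 s2→3 s3→4 s3→5  — peak 5.

5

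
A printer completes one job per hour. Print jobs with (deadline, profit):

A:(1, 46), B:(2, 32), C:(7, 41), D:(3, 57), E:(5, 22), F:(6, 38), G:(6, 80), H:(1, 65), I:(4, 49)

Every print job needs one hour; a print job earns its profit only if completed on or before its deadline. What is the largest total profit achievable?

Sort by profit descending; place each in the latest free slot ≤ its deadline.
By profit: G(d6,80), H(d1,65), D(d3,57), I(d4,49), A(d1,46), C(d7,41), F(d6,38), B(d2,32), E(d5,22)
G→slot 6; H→slot 1; D→slot 3; I→slot 4; A skipped; C→slot 7; F→slot 5; B→slot 2; E skipped.
Profit = 65 + 32 + 57 + 49 + 38 + 80 + 41 = 362

362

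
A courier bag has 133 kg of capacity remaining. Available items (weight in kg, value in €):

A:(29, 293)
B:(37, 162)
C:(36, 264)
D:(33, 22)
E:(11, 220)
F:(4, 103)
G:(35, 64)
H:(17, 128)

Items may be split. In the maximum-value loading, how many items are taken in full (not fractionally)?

Greedy by value/weight ratio, highest first.
Order: F (103/4=25.75) > E (220/11=20.00) > A (293/29=10.10) > H (128/17=7.53) > C (264/36=7.33) > B (162/37=4.38) > G (64/35=1.83) > D (22/33=0.67)
Fill: take F (4 @ 103) → take E (11 @ 220) → take A (29 @ 293) → take H (17 @ 128) → take C (36 @ 264) → take 36/37 of B → 157.62; 133/133 used.
5 item(s) taken whole; one partial (take 36/37 of B).

5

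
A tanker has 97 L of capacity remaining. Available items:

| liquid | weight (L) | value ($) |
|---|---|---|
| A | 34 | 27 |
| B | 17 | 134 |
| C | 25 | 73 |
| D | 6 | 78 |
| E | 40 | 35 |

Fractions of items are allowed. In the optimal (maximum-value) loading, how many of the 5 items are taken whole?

4

Ratios (sorted): D 13.00, B 7.88, C 2.92, E 0.88, A 0.79
take D (6 @ 78); take B (17 @ 134); take C (25 @ 73); take E (40 @ 35); take 9/34 of A → 7.15. Capacity used 97/97.
4 item(s) taken whole; one partial (take 9/34 of A).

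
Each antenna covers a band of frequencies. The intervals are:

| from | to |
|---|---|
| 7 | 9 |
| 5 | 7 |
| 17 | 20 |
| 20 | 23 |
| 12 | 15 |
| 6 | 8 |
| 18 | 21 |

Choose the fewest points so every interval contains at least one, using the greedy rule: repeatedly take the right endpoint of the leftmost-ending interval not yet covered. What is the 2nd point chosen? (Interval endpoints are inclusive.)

Process intervals by earliest right end; each time one isn't hit yet, stab at its right endpoint.
By right end: [5,7]  [6,8]  [7,9]  [12,15]  [17,20]  [18,21]  [20,23]
[5,7] uncovered → point at 7; [12,15] uncovered → point at 15; [17,20] uncovered → point at 20.
Points: 7, 15, 20 (3 total).

15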